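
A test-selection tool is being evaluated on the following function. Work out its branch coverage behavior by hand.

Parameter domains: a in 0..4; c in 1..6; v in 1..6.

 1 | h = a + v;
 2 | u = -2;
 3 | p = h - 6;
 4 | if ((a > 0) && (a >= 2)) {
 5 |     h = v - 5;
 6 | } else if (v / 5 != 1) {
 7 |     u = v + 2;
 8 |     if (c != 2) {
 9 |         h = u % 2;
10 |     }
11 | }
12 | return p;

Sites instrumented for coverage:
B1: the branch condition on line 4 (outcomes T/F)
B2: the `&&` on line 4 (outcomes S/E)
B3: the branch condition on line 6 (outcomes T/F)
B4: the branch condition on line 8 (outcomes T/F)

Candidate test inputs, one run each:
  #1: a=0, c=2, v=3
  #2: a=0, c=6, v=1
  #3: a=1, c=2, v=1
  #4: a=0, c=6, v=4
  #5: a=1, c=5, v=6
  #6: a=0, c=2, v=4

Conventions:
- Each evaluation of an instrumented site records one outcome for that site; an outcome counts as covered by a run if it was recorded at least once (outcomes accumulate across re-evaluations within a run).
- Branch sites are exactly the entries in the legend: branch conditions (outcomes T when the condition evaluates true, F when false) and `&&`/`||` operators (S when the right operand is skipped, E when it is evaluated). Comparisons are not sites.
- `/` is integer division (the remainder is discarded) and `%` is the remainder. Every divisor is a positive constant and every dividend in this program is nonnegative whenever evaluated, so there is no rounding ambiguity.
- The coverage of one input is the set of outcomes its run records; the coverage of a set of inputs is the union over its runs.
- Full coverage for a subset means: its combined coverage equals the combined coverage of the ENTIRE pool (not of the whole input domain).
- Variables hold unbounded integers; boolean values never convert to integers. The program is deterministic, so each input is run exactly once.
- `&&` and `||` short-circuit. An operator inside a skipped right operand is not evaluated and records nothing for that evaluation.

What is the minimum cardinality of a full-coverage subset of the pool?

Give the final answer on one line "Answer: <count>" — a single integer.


test 1 (a=0, c=2, v=3) fires B2->S, B1->F, B3->T, B4->F; hits B1=F, B2=S, B3=T, B4=F
test 2 (a=0, c=6, v=1) fires B2->S, B1->F, B3->T, B4->T; hits B1=F, B2=S, B3=T, B4=T
test 3 (a=1, c=2, v=1) fires B2->E, B1->F, B3->T, B4->F; hits B1=F, B2=E, B3=T, B4=F
test 4 (a=0, c=6, v=4) fires B2->S, B1->F, B3->T, B4->T; hits B1=F, B2=S, B3=T, B4=T
test 5 (a=1, c=5, v=6) fires B2->E, B1->F, B3->F; hits B1=F, B2=E, B3=F
test 6 (a=0, c=2, v=4) fires B2->S, B1->F, B3->T, B4->F; hits B1=F, B2=S, B3=T, B4=F
union over all inputs: B1=F, B2=S, B2=E, B3=T, B3=F, B4=T, B4=F (7 outcomes)
every size-1 subset falls short of the 7 outcomes (best: 4/7)
every size-2 subset falls short of the 7 outcomes (best: 6/7)
size 3: inputs {1, 2, 5} cover all 7 outcomes, and no lexicographically smaller subset of this size does
Answer: 3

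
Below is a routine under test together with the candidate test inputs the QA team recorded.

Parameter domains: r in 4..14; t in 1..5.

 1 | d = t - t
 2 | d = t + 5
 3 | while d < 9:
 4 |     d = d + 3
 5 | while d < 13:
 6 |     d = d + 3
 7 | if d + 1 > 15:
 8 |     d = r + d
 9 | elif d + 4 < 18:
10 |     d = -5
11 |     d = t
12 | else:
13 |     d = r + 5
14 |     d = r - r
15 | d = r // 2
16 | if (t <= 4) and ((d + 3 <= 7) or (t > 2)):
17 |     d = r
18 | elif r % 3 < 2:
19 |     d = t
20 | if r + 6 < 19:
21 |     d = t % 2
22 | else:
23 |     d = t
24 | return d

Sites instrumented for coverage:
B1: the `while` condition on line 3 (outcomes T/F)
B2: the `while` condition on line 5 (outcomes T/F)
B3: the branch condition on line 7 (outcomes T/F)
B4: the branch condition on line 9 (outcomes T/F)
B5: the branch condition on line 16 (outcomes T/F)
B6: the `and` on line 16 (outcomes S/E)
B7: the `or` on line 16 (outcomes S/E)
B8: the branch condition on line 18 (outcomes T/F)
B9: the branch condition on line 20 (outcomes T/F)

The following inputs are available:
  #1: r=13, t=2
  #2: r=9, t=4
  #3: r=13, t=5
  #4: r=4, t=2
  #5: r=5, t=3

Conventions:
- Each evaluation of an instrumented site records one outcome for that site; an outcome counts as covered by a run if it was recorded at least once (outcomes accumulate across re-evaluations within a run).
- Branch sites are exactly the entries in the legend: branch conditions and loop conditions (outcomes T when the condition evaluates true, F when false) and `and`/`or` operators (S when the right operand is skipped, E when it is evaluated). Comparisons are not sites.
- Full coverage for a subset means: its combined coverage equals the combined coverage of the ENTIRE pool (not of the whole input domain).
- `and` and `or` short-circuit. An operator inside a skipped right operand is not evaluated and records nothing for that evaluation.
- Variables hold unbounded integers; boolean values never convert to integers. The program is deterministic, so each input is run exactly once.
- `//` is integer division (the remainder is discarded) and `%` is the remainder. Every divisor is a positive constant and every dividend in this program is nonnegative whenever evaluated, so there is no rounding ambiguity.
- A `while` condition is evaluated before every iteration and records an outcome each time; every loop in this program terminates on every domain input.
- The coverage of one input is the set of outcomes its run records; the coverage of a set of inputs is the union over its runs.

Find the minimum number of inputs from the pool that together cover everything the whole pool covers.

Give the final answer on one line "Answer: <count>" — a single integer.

input #1, r=13, t=2: events B1->T, B1->F, B2->T, B2->F, B3->F, B4->T, B6->E, B7->E, B5->F, B8->T, B9->F; outcomes B1=T, B1=F, B2=T, B2=F, B3=F, B4=T, B5=F, B6=E, B7=E, B8=T, B9=F
input #2, r=9, t=4: events B1->F, B2->T, B2->T, B2->F, B3->T, B6->E, B7->S, B5->T, B9->T; outcomes B1=F, B2=T, B2=F, B3=T, B5=T, B6=E, B7=S, B9=T
input #3, r=13, t=5: events B1->F, B2->T, B2->F, B3->F, B4->T, B6->S, B5->F, B8->T, B9->F; outcomes B1=F, B2=T, B2=F, B3=F, B4=T, B5=F, B6=S, B8=T, B9=F
input #4, r=4, t=2: events B1->T, B1->F, B2->T, B2->F, B3->F, B4->T, B6->E, B7->S, B5->T, B9->T; outcomes B1=T, B1=F, B2=T, B2=F, B3=F, B4=T, B5=T, B6=E, B7=S, B9=T
input #5, r=5, t=3: events B1->T, B1->F, B2->T, B2->F, B3->F, B4->F, B6->E, B7->S, B5->T, B9->T; outcomes B1=T, B1=F, B2=T, B2=F, B3=F, B4=F, B5=T, B6=E, B7=S, B9=T
union over all inputs: B1=T, B1=F, B2=T, B2=F, B3=T, B3=F, B4=T, B4=F, B5=T, B5=F, B6=S, B6=E, B7=S, B7=E, B8=T, B9=T, B9=F (17 outcomes)
every size-1 subset falls short of the 17 outcomes (best: 11/17)
every size-2 subset falls short of the 17 outcomes (best: 15/17)
every size-3 subset falls short of the 17 outcomes (best: 16/17)
inputs {1, 2, 3, 5} (size 4) cover everything; no size-4 subset with a lexicographically smaller index list covers all 17

Answer: 4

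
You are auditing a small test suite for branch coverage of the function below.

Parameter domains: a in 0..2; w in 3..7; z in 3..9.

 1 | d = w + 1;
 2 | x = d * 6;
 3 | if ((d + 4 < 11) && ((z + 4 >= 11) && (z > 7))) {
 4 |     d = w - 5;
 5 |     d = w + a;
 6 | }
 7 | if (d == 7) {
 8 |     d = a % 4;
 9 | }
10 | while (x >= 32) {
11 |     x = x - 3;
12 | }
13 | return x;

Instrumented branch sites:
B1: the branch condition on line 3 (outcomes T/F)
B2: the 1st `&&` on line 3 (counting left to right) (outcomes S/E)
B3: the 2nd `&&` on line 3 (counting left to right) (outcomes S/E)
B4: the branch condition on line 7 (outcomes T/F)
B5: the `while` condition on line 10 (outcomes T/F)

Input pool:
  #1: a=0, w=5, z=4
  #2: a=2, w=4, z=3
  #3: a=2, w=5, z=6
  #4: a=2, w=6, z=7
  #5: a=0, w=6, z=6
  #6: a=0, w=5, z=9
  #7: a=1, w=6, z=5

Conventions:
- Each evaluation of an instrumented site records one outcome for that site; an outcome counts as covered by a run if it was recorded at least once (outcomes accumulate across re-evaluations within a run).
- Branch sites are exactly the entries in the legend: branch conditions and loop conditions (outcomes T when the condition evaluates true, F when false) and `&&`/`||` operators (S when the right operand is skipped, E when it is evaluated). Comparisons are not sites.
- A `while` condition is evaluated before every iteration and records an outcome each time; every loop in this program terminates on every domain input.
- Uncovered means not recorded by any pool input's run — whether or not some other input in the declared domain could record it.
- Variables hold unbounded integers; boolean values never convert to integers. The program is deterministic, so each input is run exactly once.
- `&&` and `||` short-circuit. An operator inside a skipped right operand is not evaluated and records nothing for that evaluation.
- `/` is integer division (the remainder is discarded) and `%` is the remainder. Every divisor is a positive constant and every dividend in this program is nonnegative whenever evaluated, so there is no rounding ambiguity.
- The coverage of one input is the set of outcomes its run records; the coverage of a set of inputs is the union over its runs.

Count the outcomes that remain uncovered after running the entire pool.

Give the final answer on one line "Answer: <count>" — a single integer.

input #1, a=0, w=5, z=4: outcomes B1=F, B2=E, B3=S, B4=F, B5=T, B5=F
input #2, a=2, w=4, z=3: outcomes B1=F, B2=E, B3=S, B4=F, B5=F
input #3, a=2, w=5, z=6: outcomes B1=F, B2=E, B3=S, B4=F, B5=T, B5=F
input #4, a=2, w=6, z=7: outcomes B1=F, B2=S, B4=T, B5=T, B5=F
input #5, a=0, w=6, z=6: outcomes B1=F, B2=S, B4=T, B5=T, B5=F
input #6, a=0, w=5, z=9: outcomes B1=T, B2=E, B3=E, B4=F, B5=T, B5=F
input #7, a=1, w=6, z=5: outcomes B1=F, B2=S, B4=T, B5=T, B5=F
union over the pool: B1=T, B1=F, B2=S, B2=E, B3=S, B3=E, B4=T, B4=F, B5=T, B5=F
uncovered (0 of 10): none

Answer: 0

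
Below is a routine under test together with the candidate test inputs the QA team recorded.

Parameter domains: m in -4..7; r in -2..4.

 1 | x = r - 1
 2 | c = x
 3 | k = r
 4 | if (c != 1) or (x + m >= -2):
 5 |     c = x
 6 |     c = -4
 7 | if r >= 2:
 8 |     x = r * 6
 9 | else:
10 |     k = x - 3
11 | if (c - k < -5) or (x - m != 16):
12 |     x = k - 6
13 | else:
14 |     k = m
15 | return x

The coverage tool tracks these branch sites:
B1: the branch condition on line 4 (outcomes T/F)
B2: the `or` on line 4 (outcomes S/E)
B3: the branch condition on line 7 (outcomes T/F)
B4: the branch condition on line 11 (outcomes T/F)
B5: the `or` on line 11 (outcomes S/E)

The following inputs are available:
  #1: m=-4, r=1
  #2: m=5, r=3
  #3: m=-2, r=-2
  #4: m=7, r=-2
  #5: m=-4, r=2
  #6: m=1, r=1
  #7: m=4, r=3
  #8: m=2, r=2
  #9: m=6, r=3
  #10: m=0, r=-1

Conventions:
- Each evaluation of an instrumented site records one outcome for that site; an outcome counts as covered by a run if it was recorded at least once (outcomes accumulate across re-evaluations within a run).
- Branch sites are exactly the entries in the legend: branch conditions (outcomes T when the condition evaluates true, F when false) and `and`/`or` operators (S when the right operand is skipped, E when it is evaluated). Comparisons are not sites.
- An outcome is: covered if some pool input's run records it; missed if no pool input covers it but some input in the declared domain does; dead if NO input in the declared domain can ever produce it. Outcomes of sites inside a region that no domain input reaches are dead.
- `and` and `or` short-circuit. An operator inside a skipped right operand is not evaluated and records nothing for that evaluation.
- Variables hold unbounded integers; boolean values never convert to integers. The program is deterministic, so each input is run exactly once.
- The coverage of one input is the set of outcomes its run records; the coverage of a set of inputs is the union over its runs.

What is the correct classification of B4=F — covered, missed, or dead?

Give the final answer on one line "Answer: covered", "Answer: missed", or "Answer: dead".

B4=F is recorded by pool input(s) 5 -> covered

Answer: covered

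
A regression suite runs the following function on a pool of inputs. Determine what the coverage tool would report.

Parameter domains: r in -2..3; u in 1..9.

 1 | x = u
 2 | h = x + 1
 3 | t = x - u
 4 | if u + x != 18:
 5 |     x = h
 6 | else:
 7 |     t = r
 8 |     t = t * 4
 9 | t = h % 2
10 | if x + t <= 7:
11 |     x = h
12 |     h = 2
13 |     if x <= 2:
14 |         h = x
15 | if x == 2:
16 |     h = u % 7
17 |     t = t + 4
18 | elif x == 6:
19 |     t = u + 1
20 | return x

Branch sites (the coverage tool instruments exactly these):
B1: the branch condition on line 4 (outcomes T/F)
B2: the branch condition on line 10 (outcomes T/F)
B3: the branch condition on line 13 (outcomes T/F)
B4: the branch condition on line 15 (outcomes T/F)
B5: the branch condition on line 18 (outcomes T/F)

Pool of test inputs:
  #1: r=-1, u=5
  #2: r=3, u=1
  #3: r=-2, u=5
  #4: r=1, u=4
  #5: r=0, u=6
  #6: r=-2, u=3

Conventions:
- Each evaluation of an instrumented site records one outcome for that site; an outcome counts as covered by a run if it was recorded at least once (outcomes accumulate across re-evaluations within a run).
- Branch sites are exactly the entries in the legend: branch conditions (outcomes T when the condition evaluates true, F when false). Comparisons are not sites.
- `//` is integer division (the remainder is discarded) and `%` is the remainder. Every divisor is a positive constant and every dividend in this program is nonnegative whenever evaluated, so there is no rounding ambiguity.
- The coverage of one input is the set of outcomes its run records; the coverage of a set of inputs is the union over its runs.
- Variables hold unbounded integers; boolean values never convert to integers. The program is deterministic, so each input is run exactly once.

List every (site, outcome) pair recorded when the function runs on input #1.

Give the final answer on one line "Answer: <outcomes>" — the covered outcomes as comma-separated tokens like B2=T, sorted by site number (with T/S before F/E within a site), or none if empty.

Event log for input #1 (r=-1, u=5):
  B1->T, B2->T, B3->F, B4->F, B5->T
deduplicating events, the covered set is: B1=T, B2=T, B3=F, B4=F, B5=T

Answer: B1=T, B2=T, B3=F, B4=F, B5=T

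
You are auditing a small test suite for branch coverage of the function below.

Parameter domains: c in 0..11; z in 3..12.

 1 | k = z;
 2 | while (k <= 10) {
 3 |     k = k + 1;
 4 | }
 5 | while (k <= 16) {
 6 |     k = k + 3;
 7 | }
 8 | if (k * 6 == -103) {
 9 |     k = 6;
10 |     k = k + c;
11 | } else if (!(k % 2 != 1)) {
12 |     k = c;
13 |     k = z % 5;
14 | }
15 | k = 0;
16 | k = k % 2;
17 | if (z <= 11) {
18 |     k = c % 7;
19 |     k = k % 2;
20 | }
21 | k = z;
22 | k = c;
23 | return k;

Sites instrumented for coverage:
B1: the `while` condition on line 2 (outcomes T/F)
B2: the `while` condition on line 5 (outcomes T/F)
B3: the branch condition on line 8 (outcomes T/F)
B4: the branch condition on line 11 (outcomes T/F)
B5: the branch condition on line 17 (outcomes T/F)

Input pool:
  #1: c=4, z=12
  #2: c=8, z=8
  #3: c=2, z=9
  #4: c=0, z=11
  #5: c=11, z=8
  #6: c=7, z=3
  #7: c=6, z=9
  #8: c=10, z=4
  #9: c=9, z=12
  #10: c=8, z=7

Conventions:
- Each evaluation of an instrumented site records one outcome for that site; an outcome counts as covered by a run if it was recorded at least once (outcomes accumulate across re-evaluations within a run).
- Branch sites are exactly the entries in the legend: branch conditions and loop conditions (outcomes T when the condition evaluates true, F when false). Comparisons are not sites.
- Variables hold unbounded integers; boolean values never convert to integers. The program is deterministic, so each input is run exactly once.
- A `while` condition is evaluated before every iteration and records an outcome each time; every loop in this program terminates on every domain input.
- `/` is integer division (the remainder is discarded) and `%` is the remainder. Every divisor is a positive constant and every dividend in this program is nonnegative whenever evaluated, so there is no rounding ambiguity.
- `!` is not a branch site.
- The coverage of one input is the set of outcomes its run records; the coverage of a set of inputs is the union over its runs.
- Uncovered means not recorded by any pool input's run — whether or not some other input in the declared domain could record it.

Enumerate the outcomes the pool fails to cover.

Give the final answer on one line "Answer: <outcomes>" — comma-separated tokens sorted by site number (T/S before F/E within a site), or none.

input #1 (c=4, z=12): events B1->F, B2->T, B2->T, B2->F, B3->F, B4->F, B5->F; covers B1=F, B2=T, B2=F, B3=F, B4=F, B5=F
input #2 (c=8, z=8): events B1->T, B1->T, B1->T, B1->F, B2->T, B2->T, B2->F, B3->F, B4->T, B5->T; covers B1=T, B1=F, B2=T, B2=F, B3=F, B4=T, B5=T
input #3 (c=2, z=9): events B1->T, B1->T, B1->F, B2->T, B2->T, B2->F, B3->F, B4->T, B5->T; covers B1=T, B1=F, B2=T, B2=F, B3=F, B4=T, B5=T
input #4 (c=0, z=11): events B1->F, B2->T, B2->T, B2->F, B3->F, B4->T, B5->T; covers B1=F, B2=T, B2=F, B3=F, B4=T, B5=T
input #5 (c=11, z=8): events B1->T, B1->T, B1->T, B1->F, B2->T, B2->T, B2->F, B3->F, B4->T, B5->T; covers B1=T, B1=F, B2=T, B2=F, B3=F, B4=T, B5=T
input #6 (c=7, z=3): events B1->T, B1->T, B1->T, B1->T, B1->T, B1->T, B1->T, B1->T, B1->F, B2->T, B2->T, B2->F, B3->F, B4->T, ...; covers B1=T, B1=F, B2=T, B2=F, B3=F, B4=T, B5=T
input #7 (c=6, z=9): events B1->T, B1->T, B1->F, B2->T, B2->T, B2->F, B3->F, B4->T, B5->T; covers B1=T, B1=F, B2=T, B2=F, B3=F, B4=T, B5=T
input #8 (c=10, z=4): events B1->T, B1->T, B1->T, B1->T, B1->T, B1->T, B1->T, B1->F, B2->T, B2->T, B2->F, B3->F, B4->T, B5->T; covers B1=T, B1=F, B2=T, B2=F, B3=F, B4=T, B5=T
input #9 (c=9, z=12): events B1->F, B2->T, B2->T, B2->F, B3->F, B4->F, B5->F; covers B1=F, B2=T, B2=F, B3=F, B4=F, B5=F
input #10 (c=8, z=7): events B1->T, B1->T, B1->T, B1->T, B1->F, B2->T, B2->T, B2->F, B3->F, B4->T, B5->T; covers B1=T, B1=F, B2=T, B2=F, B3=F, B4=T, B5=T
union over the pool: B1=T, B1=F, B2=T, B2=F, B3=F, B4=T, B4=F, B5=T, B5=F
uncovered (1 of 10): B3=T

Answer: B3=T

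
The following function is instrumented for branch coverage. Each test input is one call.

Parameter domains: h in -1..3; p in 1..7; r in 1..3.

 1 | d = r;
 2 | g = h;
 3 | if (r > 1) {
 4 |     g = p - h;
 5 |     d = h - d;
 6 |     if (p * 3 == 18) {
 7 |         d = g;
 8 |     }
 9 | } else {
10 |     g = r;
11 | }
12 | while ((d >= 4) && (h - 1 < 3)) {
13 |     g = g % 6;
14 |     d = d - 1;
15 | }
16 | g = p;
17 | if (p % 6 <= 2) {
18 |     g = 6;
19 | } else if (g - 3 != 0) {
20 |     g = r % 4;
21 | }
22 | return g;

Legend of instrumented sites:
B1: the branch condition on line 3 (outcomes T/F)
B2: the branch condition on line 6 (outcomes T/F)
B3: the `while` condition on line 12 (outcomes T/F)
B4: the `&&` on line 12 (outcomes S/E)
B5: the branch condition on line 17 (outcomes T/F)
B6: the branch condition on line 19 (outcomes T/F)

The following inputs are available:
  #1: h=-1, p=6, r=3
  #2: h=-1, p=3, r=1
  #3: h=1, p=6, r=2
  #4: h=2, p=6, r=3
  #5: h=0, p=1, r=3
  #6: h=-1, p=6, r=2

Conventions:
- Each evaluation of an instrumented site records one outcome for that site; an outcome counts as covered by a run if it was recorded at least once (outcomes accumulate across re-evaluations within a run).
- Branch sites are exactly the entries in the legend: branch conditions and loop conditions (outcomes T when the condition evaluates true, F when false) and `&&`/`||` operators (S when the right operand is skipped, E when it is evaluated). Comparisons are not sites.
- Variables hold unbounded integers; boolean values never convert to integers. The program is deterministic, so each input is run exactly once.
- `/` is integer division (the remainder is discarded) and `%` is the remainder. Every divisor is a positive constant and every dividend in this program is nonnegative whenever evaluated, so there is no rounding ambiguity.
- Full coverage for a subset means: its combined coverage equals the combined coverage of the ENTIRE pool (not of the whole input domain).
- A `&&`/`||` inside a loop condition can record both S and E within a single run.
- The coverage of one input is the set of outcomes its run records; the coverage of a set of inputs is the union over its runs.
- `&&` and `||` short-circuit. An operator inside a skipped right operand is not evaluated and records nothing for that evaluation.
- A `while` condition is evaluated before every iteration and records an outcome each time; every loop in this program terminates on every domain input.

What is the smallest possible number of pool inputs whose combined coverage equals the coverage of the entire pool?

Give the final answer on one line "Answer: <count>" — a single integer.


input #1 (h=-1, p=6, r=3): covers B1=T, B2=T, B3=T, B3=F, B4=S, B4=E, B5=T
input #2 (h=-1, p=3, r=1): covers B1=F, B3=F, B4=S, B5=F, B6=F
input #3 (h=1, p=6, r=2): covers B1=T, B2=T, B3=T, B3=F, B4=S, B4=E, B5=T
input #4 (h=2, p=6, r=3): covers B1=T, B2=T, B3=T, B3=F, B4=S, B4=E, B5=T
input #5 (h=0, p=1, r=3): covers B1=T, B2=F, B3=F, B4=S, B5=T
input #6 (h=-1, p=6, r=2): covers B1=T, B2=T, B3=T, B3=F, B4=S, B4=E, B5=T
together the pool reaches 11 outcomes: B1=T, B1=F, B2=T, B2=F, B3=T, B3=F, B4=S, B4=E, B5=T, B5=F, B6=F
every size-1 subset falls short of the 11 outcomes (best: 7/11)
every size-2 subset falls short of the 11 outcomes (best: 10/11)
size 3: inputs {1, 2, 5} cover all 11 outcomes, and no lexicographically smaller subset of this size does
Answer: 3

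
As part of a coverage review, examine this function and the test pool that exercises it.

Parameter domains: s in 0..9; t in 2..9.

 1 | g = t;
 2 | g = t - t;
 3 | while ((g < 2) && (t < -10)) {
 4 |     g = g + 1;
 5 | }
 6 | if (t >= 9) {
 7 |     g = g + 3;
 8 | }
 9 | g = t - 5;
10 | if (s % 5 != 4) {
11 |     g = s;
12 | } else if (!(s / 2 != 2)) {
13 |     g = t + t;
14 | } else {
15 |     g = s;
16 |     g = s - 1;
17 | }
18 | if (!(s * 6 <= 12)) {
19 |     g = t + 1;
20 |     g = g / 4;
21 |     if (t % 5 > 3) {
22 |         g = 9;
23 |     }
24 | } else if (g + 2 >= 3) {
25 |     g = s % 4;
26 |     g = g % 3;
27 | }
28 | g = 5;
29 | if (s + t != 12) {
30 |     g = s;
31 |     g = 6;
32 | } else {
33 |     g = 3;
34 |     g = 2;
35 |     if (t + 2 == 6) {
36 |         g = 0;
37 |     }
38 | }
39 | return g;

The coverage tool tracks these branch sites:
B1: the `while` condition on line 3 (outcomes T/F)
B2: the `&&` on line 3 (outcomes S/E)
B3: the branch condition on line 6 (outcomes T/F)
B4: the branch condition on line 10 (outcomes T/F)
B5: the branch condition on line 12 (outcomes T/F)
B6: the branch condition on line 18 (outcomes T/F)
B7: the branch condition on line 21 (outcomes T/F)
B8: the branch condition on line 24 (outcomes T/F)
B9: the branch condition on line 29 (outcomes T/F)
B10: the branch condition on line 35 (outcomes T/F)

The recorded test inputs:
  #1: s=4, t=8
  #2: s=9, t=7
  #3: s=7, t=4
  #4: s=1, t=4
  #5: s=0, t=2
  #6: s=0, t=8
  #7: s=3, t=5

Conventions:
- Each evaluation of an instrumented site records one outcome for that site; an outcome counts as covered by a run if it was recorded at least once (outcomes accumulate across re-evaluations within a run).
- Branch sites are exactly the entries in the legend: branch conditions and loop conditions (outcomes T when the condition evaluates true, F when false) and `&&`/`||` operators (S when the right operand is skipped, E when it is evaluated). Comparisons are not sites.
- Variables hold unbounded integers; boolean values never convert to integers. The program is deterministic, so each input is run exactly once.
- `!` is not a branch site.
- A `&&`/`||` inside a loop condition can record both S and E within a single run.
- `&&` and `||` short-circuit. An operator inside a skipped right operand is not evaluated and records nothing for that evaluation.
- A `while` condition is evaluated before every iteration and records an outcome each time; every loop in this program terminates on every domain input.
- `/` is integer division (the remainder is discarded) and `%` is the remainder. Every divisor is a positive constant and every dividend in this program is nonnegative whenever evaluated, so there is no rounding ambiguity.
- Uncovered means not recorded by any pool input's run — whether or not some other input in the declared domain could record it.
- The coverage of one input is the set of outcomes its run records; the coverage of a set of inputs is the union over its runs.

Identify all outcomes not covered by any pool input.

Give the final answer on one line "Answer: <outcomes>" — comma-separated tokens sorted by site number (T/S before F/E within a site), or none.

input #1 (s=4, t=8): events B2->E, B1->F, B3->F, B4->F, B5->T, B6->T, B7->F, B9->F, B10->F; covers B1=F, B2=E, B3=F, B4=F, B5=T, B6=T, B7=F, B9=F, B10=F
input #2 (s=9, t=7): events B2->E, B1->F, B3->F, B4->F, B5->F, B6->T, B7->F, B9->T; covers B1=F, B2=E, B3=F, B4=F, B5=F, B6=T, B7=F, B9=T
input #3 (s=7, t=4): events B2->E, B1->F, B3->F, B4->T, B6->T, B7->T, B9->T; covers B1=F, B2=E, B3=F, B4=T, B6=T, B7=T, B9=T
input #4 (s=1, t=4): events B2->E, B1->F, B3->F, B4->T, B6->F, B8->T, B9->T; covers B1=F, B2=E, B3=F, B4=T, B6=F, B8=T, B9=T
input #5 (s=0, t=2): events B2->E, B1->F, B3->F, B4->T, B6->F, B8->F, B9->T; covers B1=F, B2=E, B3=F, B4=T, B6=F, B8=F, B9=T
input #6 (s=0, t=8): events B2->E, B1->F, B3->F, B4->T, B6->F, B8->F, B9->T; covers B1=F, B2=E, B3=F, B4=T, B6=F, B8=F, B9=T
input #7 (s=3, t=5): events B2->E, B1->F, B3->F, B4->T, B6->T, B7->F, B9->T; covers B1=F, B2=E, B3=F, B4=T, B6=T, B7=F, B9=T
union over the pool: B1=F, B2=E, B3=F, B4=T, B4=F, B5=T, B5=F, B6=T, B6=F, B7=T, B7=F, B8=T, B8=F, B9=T, B9=F, B10=F
uncovered (4 of 20): B1=T, B2=S, B3=T, B10=T

Answer: B1=T, B2=S, B3=T, B10=T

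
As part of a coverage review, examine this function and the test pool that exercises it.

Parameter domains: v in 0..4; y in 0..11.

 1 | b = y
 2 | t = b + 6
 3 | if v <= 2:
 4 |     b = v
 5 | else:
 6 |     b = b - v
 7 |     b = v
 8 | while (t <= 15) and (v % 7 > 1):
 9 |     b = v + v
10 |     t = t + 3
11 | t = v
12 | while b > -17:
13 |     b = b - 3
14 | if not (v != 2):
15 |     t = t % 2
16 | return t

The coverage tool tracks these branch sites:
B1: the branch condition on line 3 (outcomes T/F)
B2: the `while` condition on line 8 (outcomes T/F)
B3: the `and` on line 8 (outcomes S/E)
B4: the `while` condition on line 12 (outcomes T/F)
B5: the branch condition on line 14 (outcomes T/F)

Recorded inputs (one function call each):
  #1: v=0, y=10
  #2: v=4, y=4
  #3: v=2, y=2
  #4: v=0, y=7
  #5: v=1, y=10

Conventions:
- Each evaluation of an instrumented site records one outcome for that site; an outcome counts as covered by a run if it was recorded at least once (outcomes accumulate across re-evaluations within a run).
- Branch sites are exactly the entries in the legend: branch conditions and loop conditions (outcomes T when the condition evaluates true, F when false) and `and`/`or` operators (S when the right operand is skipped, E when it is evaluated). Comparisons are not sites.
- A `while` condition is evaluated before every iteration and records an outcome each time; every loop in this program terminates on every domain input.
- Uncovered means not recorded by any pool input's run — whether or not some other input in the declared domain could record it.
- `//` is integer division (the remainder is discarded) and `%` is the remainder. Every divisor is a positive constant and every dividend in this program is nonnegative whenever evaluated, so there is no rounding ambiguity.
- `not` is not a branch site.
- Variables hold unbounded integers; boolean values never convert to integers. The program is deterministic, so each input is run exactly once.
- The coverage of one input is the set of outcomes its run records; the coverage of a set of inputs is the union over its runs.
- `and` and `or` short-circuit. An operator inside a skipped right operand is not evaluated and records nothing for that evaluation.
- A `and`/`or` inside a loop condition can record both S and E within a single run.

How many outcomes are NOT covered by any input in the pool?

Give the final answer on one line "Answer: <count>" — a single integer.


test 1 (v=0, y=10) fires B1->T, B3->S, B2->F, B4->T, B4->T, B4->T, B4->T, B4->T, B4->T, B4->F, B5->F; hits B1=T, B2=F, B3=S, B4=T, B4=F, B5=F
test 2 (v=4, y=4) fires B1->F, B3->E, B2->T, B3->E, B2->T, B3->S, B2->F, B4->T, B4->T, B4->T, B4->T, B4->T, B4->T, B4->T, ...; hits B1=F, B2=T, B2=F, B3=S, B3=E, B4=T, B4=F, B5=F
test 3 (v=2, y=2) fires B1->T, B3->E, B2->T, B3->E, B2->T, B3->E, B2->T, B3->S, B2->F, B4->T, B4->T, B4->T, B4->T, B4->T, ...; hits B1=T, B2=T, B2=F, B3=S, B3=E, B4=T, B4=F, B5=T
test 4 (v=0, y=7) fires B1->T, B3->E, B2->F, B4->T, B4->T, B4->T, B4->T, B4->T, B4->T, B4->F, B5->F; hits B1=T, B2=F, B3=E, B4=T, B4=F, B5=F
test 5 (v=1, y=10) fires B1->T, B3->S, B2->F, B4->T, B4->T, B4->T, B4->T, B4->T, B4->T, B4->F, B5->F; hits B1=T, B2=F, B3=S, B4=T, B4=F, B5=F
union over the pool: B1=T, B1=F, B2=T, B2=F, B3=S, B3=E, B4=T, B4=F, B5=T, B5=F
uncovered (0 of 10): none
Answer: 0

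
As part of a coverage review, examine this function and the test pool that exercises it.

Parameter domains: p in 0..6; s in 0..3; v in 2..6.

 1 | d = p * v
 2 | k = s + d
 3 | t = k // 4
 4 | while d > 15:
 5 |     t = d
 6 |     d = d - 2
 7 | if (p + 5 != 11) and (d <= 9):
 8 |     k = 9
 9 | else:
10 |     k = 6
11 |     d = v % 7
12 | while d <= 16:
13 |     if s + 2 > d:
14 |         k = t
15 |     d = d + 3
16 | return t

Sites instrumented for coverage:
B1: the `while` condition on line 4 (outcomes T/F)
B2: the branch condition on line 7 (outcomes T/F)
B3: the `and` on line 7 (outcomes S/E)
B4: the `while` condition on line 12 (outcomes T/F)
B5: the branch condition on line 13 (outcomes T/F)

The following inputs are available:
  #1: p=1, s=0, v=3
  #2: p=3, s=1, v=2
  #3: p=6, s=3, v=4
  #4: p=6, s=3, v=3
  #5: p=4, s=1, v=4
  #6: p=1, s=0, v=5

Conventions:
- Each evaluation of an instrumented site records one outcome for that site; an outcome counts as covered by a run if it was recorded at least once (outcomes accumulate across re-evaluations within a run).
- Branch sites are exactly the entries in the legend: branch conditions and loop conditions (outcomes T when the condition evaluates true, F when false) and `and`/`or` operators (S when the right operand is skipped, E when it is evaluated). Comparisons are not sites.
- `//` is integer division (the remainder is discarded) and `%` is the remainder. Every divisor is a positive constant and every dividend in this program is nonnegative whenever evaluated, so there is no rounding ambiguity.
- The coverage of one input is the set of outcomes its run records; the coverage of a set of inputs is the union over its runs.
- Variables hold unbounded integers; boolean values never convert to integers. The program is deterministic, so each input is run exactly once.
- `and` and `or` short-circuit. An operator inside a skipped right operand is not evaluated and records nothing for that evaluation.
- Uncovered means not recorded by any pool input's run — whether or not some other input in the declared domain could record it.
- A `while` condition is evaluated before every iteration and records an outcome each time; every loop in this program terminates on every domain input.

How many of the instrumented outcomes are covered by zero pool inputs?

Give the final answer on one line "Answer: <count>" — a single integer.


input #1, p=1, s=0, v=3: outcomes B1=F, B2=T, B3=E, B4=T, B4=F, B5=F
input #2, p=3, s=1, v=2: outcomes B1=F, B2=T, B3=E, B4=T, B4=F, B5=F
input #3, p=6, s=3, v=4: outcomes B1=T, B1=F, B2=F, B3=S, B4=T, B4=F, B5=T, B5=F
input #4, p=6, s=3, v=3: outcomes B1=T, B1=F, B2=F, B3=S, B4=T, B4=F, B5=T, B5=F
input #5, p=4, s=1, v=4: outcomes B1=T, B1=F, B2=F, B3=E, B4=T, B4=F, B5=F
input #6, p=1, s=0, v=5: outcomes B1=F, B2=T, B3=E, B4=T, B4=F, B5=F
union over the pool: B1=T, B1=F, B2=T, B2=F, B3=S, B3=E, B4=T, B4=F, B5=T, B5=F
uncovered (0 of 10): none
Answer: 0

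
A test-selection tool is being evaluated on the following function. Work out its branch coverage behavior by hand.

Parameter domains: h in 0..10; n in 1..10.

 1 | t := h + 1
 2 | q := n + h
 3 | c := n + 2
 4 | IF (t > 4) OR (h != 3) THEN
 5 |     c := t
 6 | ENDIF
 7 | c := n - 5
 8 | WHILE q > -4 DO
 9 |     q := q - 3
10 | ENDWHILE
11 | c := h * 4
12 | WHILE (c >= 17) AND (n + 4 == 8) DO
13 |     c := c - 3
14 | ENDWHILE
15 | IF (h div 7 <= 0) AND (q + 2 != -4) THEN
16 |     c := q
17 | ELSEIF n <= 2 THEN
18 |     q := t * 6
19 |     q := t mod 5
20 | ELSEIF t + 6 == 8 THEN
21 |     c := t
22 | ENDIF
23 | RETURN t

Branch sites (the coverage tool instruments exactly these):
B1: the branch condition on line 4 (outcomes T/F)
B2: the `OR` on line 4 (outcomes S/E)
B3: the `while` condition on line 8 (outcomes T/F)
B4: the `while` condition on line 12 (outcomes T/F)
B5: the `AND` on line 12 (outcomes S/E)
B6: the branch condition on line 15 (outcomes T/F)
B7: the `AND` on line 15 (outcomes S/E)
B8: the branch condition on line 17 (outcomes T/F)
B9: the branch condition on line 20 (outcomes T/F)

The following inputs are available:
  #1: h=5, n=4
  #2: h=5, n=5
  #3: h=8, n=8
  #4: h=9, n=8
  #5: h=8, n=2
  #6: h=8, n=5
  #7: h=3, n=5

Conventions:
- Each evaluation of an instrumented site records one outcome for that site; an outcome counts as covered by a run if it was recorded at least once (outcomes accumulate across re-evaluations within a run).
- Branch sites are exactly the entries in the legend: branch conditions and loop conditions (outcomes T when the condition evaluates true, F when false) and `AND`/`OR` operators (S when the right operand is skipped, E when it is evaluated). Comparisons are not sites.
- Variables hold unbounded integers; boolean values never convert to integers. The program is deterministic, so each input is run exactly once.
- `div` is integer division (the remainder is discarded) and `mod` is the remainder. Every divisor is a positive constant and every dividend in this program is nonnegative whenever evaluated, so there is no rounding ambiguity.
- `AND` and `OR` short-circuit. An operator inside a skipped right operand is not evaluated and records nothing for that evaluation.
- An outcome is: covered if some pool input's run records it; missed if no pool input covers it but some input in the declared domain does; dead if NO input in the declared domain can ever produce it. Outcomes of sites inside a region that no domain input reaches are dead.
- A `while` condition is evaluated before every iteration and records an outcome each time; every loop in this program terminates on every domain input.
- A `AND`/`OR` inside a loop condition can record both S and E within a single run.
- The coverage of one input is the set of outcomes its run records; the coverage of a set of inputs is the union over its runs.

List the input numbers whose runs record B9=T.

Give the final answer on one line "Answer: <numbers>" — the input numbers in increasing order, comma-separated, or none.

input #1 (h=5, n=4): misses B9=T
input #2 (h=5, n=5): misses B9=T
input #3 (h=8, n=8): misses B9=T
input #4 (h=9, n=8): misses B9=T
input #5 (h=8, n=2): misses B9=T
input #6 (h=8, n=5): misses B9=T
input #7 (h=3, n=5): misses B9=T

Answer: none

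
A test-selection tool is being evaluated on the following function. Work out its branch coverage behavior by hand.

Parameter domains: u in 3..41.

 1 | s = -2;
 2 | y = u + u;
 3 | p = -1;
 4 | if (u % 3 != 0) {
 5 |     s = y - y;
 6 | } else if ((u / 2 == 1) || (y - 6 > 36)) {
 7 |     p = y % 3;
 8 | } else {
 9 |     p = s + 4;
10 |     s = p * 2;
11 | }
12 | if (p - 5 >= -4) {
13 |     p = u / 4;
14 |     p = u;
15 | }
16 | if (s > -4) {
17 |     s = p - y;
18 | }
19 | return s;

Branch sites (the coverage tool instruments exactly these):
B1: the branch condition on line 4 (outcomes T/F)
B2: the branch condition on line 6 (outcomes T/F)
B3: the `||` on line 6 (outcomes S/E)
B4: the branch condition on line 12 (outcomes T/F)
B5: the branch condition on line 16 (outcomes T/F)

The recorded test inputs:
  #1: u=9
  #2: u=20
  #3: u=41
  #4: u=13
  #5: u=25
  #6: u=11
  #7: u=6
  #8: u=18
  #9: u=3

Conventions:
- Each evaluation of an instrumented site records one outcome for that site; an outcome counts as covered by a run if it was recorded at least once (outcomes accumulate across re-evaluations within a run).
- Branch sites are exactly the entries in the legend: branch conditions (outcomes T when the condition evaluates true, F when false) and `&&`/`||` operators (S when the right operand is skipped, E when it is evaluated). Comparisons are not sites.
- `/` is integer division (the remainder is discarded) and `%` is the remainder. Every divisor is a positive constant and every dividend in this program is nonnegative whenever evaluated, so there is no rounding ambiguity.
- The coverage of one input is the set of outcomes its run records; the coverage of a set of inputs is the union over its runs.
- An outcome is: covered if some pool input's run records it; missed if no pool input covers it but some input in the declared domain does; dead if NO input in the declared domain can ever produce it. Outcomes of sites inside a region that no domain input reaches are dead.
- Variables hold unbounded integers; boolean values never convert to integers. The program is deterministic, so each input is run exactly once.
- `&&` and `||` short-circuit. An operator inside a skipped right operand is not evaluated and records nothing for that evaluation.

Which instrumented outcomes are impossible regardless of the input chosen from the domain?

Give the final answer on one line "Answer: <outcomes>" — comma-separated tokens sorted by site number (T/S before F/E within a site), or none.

sweeping the full domain (39 inputs) for each outcome:
  B5=F: unreachable across the whole domain -> dead
  reachable outcomes have witnesses, e.g. B1=T (e.g. u=4), B1=F (e.g. u=3), B2=T (e.g. u=3), B2=F (e.g. u=6)

Answer: B5=F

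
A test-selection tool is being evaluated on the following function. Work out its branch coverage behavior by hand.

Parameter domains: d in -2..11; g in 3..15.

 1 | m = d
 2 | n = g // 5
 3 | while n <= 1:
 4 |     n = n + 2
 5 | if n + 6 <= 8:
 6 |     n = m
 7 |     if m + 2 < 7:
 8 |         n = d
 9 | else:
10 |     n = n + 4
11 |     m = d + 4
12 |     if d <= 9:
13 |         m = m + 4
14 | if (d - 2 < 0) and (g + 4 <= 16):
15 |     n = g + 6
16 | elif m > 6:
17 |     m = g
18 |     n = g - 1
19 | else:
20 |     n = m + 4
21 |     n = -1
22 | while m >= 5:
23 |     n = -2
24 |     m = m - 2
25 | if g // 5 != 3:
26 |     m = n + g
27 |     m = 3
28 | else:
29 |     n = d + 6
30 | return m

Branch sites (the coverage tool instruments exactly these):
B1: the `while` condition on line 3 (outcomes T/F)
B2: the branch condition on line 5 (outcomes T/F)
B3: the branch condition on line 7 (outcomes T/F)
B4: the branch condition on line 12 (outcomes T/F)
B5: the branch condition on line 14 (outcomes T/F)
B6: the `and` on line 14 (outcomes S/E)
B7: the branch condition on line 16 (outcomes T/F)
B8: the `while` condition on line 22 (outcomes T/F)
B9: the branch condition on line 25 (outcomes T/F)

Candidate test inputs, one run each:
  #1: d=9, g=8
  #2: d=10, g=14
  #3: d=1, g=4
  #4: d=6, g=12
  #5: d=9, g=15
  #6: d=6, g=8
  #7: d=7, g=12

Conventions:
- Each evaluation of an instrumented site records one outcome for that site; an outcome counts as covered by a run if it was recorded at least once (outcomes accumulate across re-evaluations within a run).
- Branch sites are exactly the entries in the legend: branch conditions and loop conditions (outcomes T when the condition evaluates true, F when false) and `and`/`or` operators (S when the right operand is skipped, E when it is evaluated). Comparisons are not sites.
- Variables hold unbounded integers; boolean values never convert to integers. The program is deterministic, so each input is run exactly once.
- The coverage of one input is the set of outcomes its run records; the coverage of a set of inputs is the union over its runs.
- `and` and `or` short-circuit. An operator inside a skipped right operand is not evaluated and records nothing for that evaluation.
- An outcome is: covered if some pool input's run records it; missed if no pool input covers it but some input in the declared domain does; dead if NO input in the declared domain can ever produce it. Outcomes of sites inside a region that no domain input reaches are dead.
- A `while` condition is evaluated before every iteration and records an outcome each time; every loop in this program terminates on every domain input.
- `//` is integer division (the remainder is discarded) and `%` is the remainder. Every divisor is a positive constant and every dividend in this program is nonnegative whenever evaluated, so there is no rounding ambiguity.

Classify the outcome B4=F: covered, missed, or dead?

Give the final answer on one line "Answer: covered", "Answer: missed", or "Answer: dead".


no pool input records B4=F
but domain input (d=10, g=5) does record it -> reachable, so missed
Answer: missed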